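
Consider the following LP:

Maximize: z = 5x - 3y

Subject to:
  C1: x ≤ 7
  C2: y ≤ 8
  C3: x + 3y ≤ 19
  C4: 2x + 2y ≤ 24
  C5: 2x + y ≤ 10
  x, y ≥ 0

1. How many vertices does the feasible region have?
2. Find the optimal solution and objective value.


1. 4
2. x = 5, y = 0, z = 25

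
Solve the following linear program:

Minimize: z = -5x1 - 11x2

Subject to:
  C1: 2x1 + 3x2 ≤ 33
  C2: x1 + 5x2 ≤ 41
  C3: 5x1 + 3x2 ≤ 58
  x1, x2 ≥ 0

Evaluate the objective at each vertex of the feasible region:
  z(0, 0) = 0
  z(11.6, 0) = -58
  z(8.333, 5.444) = -101.6
  z(6, 7) = -107  ←
  z(0, 8.2) = -90.2
The minimum is at x1 = 6, x2 = 7.

x1 = 6, x2 = 7, z = -107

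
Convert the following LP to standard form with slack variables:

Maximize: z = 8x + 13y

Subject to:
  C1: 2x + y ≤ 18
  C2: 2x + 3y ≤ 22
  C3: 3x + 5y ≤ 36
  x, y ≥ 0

max z = 8x + 13y

s.t.
  2x + y + s1 = 18
  2x + 3y + s2 = 22
  3x + 5y + s3 = 36
  x, y, s1, s2, s3 ≥ 0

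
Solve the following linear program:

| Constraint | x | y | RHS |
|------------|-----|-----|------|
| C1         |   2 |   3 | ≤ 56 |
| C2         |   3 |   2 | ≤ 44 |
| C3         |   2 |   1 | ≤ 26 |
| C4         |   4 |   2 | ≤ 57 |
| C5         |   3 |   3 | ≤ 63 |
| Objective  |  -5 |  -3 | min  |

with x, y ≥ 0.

Evaluate the objective at each vertex of the feasible region:
  z(0, 0) = 0
  z(13, 0) = -65
  z(8, 10) = -70  ←
  z(4, 16) = -68
  z(0, 18.67) = -56
The minimum is at x = 8, y = 10.

x = 8, y = 10, z = -70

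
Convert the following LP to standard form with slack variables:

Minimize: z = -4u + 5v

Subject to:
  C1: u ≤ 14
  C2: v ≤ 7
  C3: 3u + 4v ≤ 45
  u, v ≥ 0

min z = -4u + 5v

s.t.
  u + s1 = 14
  v + s2 = 7
  3u + 4v + s3 = 45
  u, v, s1, s2, s3 ≥ 0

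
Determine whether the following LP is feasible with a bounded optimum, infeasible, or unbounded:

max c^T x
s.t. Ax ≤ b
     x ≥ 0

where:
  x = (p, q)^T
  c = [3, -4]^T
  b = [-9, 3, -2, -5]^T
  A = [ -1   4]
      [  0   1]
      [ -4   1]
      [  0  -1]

Infeasible (no feasible solution exists)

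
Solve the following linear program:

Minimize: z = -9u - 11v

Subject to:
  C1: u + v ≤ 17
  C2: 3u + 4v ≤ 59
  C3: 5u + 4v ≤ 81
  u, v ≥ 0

Evaluate the objective at each vertex of the feasible region:
  z(0, 0) = 0
  z(16.2, 0) = -145.8
  z(13, 4) = -161
  z(9, 8) = -169  ←
  z(0, 14.75) = -162.2
The minimum is at u = 9, v = 8.

u = 9, v = 8, z = -169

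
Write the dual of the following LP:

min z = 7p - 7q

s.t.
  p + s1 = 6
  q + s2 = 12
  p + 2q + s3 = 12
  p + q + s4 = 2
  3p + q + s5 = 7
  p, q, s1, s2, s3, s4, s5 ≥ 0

Primal min cᵀx s.t. Ax ≤ b, x ≥ 0  →  Dual max −bᵀy s.t. Aᵀy ≥ −c, y ≥ 0.

Maximize: z = -6y1 - 12y2 - 12y3 - 2y4 - 7y5

Subject to:
  y1 + y3 + y4 + 3y5 ≥ -7
  y2 + 2y3 + y4 + y5 ≥ 7
  y1, y2, y3, y4, y5 ≥ 0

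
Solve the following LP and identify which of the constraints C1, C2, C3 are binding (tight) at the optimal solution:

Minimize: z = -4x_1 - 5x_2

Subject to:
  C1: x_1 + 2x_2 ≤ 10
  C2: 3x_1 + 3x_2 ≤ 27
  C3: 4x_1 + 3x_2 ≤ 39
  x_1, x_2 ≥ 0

At x_1 = 8, x_2 = 1, compute slack b - a·x for each constraint:
  C1: 10 − 10 = 0  (binding)
  C2: 27 − 27 = 0  (binding)
  C3: 39 − 35 = 4  (slack)

Optimal: x_1 = 8, x_2 = 1
Binding: C1, C2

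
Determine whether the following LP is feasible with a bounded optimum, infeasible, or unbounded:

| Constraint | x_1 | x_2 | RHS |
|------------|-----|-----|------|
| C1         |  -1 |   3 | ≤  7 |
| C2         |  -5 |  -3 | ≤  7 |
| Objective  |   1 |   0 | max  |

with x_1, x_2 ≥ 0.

Unbounded (objective can increase without bound)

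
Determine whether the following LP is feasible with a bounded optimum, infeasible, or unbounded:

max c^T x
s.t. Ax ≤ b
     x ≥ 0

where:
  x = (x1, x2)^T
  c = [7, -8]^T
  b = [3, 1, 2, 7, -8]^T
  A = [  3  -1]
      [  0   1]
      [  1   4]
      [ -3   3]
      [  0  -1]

Infeasible (no feasible solution exists)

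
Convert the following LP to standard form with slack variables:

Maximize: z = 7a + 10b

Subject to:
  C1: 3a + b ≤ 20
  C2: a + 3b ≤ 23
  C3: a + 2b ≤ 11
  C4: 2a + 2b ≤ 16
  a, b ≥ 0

max z = 7a + 10b

s.t.
  3a + b + s1 = 20
  a + 3b + s2 = 23
  a + 2b + s3 = 11
  2a + 2b + s4 = 16
  a, b, s1, s2, s3, s4 ≥ 0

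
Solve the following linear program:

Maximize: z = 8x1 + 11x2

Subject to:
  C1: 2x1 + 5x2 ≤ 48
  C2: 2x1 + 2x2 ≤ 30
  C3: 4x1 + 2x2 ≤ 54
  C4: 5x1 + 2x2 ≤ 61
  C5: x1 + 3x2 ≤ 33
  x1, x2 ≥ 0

Evaluate the objective at each vertex of the feasible region:
  z(0, 0) = 0
  z(12.2, 0) = 97.6
  z(10.33, 4.667) = 134
  z(9, 6) = 138  ←
  z(0, 9.6) = 105.6
The maximum is at x1 = 9, x2 = 6.

x1 = 9, x2 = 6, z = 138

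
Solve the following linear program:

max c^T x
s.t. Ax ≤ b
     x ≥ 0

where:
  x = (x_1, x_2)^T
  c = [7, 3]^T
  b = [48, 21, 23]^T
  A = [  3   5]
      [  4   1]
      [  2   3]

Evaluate the objective at each vertex of the feasible region:
  z(0, 0) = 0
  z(5.25, 0) = 36.75
  z(4, 5) = 43  ←
  z(0, 7.667) = 23
The maximum is at x_1 = 4, x_2 = 5.

x_1 = 4, x_2 = 5, z = 43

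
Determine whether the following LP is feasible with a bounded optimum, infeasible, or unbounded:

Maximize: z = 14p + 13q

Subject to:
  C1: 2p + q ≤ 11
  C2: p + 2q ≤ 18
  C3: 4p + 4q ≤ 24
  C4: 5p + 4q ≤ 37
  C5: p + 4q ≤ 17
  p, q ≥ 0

Feasible with a bounded optimal solution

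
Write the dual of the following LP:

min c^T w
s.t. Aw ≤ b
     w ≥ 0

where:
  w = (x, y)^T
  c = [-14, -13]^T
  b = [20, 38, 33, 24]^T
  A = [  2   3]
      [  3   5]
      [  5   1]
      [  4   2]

Primal min cᵀx s.t. Ax ≤ b, x ≥ 0  →  Dual max −bᵀy s.t. Aᵀy ≥ −c, y ≥ 0.

Maximize: z = -20y1 - 38y2 - 33y3 - 24y4

Subject to:
  2y1 + 3y2 + 5y3 + 4y4 ≥ 14
  3y1 + 5y2 + y3 + 2y4 ≥ 13
  y1, y2, y3, y4 ≥ 0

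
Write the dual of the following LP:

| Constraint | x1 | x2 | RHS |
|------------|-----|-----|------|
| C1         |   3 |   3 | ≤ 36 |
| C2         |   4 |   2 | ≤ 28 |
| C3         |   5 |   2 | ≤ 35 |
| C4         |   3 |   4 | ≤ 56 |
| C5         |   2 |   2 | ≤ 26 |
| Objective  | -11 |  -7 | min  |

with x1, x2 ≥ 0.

Primal min cᵀx s.t. Ax ≤ b, x ≥ 0  →  Dual max −bᵀy s.t. Aᵀy ≥ −c, y ≥ 0.

Maximize: z = -36y1 - 28y2 - 35y3 - 56y4 - 26y5

Subject to:
  3y1 + 4y2 + 5y3 + 3y4 + 2y5 ≥ 11
  3y1 + 2y2 + 2y3 + 4y4 + 2y5 ≥ 7
  y1, y2, y3, y4, y5 ≥ 0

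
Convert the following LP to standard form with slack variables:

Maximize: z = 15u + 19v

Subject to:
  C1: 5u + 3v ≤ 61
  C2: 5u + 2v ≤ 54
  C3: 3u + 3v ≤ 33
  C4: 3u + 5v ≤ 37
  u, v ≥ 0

max z = 15u + 19v

s.t.
  5u + 3v + s1 = 61
  5u + 2v + s2 = 54
  3u + 3v + s3 = 33
  3u + 5v + s4 = 37
  u, v, s1, s2, s3, s4 ≥ 0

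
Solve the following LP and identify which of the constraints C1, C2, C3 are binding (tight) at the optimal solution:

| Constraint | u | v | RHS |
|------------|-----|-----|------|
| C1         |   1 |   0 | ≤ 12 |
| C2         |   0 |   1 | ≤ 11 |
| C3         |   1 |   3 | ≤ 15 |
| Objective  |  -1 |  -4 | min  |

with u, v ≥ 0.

At u = 0, v = 5, compute slack b - a·x for each constraint:
  C1: 12 − 0 = 12  (slack)
  C2: 11 − 5 = 6  (slack)
  C3: 15 − 15 = 0  (binding)

Optimal: u = 0, v = 5
Binding: C3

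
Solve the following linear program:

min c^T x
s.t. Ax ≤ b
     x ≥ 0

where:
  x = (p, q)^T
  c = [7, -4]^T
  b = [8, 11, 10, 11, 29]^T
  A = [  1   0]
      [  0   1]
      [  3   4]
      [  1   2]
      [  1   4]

Evaluate the objective at each vertex of the feasible region:
  z(0, 0) = 0
  z(3.333, 0) = 23.33
  z(0, 2.5) = -10  ←
The minimum is at p = 0, q = 2.5.

p = 0, q = 2.5, z = -10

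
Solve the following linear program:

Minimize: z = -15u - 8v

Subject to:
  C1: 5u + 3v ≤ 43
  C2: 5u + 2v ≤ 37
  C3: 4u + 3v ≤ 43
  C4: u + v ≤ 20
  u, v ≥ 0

Evaluate the objective at each vertex of the feasible region:
  z(0, 0) = 0
  z(7.4, 0) = -111
  z(5, 6) = -123  ←
  z(0, 14.33) = -114.7
The minimum is at u = 5, v = 6.

u = 5, v = 6, z = -123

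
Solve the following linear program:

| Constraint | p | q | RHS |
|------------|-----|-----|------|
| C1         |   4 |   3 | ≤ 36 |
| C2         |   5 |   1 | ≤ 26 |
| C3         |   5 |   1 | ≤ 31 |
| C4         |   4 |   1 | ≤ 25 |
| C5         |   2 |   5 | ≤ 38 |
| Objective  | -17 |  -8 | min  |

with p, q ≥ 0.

Evaluate the objective at each vertex of the feasible region:
  z(0, 0) = 0
  z(5.2, 0) = -88.4
  z(4, 6) = -116  ←
  z(0, 7.6) = -60.8
The minimum is at p = 4, q = 6.

p = 4, q = 6, z = -116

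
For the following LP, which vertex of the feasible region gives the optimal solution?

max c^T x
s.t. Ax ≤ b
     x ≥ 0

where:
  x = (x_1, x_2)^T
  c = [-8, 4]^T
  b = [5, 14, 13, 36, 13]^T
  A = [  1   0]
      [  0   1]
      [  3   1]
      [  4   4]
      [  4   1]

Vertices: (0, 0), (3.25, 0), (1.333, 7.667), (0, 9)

Evaluate the objective at each vertex of the feasible region:
  z(0, 0) = 0
  z(3.25, 0) = -26
  z(1.333, 7.667) = 20
  z(0, 9) = 36  ←
The maximum is at x_1 = 0, x_2 = 9.

(0, 9)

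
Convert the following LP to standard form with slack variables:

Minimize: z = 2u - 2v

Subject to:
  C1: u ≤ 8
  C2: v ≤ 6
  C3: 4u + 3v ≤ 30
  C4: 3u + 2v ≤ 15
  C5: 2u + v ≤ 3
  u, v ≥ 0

min z = 2u - 2v

s.t.
  u + s1 = 8
  v + s2 = 6
  4u + 3v + s3 = 30
  3u + 2v + s4 = 15
  2u + v + s5 = 3
  u, v, s1, s2, s3, s4, s5 ≥ 0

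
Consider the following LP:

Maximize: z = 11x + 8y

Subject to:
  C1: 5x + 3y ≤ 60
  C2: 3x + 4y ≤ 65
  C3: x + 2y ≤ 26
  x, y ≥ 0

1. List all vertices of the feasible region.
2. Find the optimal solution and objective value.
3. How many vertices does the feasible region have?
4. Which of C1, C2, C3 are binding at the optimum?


1. (0, 0), (12, 0), (6, 10), (0, 13)
2. x = 6, y = 10, z = 146
3. 4
4. C1, C3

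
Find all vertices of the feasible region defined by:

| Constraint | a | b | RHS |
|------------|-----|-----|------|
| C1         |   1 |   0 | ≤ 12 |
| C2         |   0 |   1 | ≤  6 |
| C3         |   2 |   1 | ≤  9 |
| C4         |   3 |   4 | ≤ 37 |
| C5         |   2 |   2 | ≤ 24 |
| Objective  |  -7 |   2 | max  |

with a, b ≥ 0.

(0, 0), (4.5, 0), (1.5, 6), (0, 6)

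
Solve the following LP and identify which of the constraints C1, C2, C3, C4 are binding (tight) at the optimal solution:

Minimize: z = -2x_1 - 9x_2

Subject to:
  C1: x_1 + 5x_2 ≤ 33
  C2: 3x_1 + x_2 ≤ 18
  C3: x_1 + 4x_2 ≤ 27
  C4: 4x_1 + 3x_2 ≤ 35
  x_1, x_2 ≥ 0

At x_1 = 3, x_2 = 6, compute slack b - a·x for each constraint:
  C1: 33 − 33 = 0  (binding)
  C2: 18 − 15 = 3  (slack)
  C3: 27 − 27 = 0  (binding)
  C4: 35 − 30 = 5  (slack)

Optimal: x_1 = 3, x_2 = 6
Binding: C1, C3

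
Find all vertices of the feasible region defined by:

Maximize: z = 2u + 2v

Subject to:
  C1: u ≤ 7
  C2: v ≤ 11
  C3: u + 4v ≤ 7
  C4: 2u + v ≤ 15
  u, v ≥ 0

(0, 0), (7, 0), (0, 1.75)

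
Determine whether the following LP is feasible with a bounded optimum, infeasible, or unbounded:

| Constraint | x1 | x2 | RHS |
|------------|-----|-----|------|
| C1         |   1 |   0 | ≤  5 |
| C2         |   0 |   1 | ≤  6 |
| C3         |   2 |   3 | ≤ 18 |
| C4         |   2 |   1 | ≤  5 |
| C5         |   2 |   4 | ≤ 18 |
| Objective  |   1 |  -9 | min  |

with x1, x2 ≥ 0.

Feasible with a bounded optimal solution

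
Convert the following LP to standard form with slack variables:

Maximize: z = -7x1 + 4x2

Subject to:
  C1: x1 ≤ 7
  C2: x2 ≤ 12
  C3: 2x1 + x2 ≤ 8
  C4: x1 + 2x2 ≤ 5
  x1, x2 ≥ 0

max z = -7x1 + 4x2

s.t.
  x1 + s1 = 7
  x2 + s2 = 12
  2x1 + x2 + s3 = 8
  x1 + 2x2 + s4 = 5
  x1, x2, s1, s2, s3, s4 ≥ 0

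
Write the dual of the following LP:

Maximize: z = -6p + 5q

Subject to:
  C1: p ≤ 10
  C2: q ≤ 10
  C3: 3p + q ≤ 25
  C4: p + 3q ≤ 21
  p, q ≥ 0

Primal max cᵀx s.t. Ax ≤ b, x ≥ 0  →  Dual min bᵀy s.t. Aᵀy ≥ c, y ≥ 0.

Minimize: z = 10y1 + 10y2 + 25y3 + 21y4

Subject to:
  y1 + 3y3 + y4 ≥ -6
  y2 + y3 + 3y4 ≥ 5
  y1, y2, y3, y4 ≥ 0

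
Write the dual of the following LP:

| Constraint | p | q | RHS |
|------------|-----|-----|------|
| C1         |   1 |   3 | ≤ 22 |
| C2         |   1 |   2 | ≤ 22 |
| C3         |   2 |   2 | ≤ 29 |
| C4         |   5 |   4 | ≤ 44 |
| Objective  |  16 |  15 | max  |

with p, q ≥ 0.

Primal max cᵀx s.t. Ax ≤ b, x ≥ 0  →  Dual min bᵀy s.t. Aᵀy ≥ c, y ≥ 0.

Minimize: z = 22y1 + 22y2 + 29y3 + 44y4

Subject to:
  y1 + y2 + 2y3 + 5y4 ≥ 16
  3y1 + 2y2 + 2y3 + 4y4 ≥ 15
  y1, y2, y3, y4 ≥ 0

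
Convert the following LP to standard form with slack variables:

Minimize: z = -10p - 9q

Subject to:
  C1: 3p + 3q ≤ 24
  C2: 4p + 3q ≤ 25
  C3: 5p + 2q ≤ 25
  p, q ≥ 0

min z = -10p - 9q

s.t.
  3p + 3q + s1 = 24
  4p + 3q + s2 = 25
  5p + 2q + s3 = 25
  p, q, s1, s2, s3 ≥ 0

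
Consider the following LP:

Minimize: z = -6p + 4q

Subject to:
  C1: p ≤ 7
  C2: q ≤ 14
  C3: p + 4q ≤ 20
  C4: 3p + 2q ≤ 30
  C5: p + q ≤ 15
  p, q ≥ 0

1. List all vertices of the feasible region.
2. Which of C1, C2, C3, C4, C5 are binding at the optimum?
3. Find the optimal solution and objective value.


1. (0, 0), (7, 0), (7, 3.25), (0, 5)
2. C1
3. p = 7, q = 0, z = -42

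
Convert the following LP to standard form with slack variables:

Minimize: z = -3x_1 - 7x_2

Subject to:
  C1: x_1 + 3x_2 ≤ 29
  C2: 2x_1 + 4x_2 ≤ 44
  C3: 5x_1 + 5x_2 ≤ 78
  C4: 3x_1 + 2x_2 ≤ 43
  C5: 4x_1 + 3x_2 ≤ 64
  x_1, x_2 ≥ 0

min z = -3x_1 - 7x_2

s.t.
  x_1 + 3x_2 + s1 = 29
  2x_1 + 4x_2 + s2 = 44
  5x_1 + 5x_2 + s3 = 78
  3x_1 + 2x_2 + s4 = 43
  4x_1 + 3x_2 + s5 = 64
  x_1, x_2, s1, s2, s3, s4, s5 ≥ 0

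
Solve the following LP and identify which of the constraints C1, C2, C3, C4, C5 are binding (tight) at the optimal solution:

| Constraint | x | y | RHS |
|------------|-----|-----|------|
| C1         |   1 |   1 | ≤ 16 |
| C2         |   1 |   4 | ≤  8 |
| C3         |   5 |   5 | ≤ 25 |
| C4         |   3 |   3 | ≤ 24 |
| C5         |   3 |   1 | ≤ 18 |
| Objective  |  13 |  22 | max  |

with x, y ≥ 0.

At x = 4, y = 1, compute slack b - a·x for each constraint:
  C1: 16 − 5 = 11  (slack)
  C2: 8 − 8 = 0  (binding)
  C3: 25 − 25 = 0  (binding)
  C4: 24 − 15 = 9  (slack)
  C5: 18 − 13 = 5  (slack)

Optimal: x = 4, y = 1
Binding: C2, C3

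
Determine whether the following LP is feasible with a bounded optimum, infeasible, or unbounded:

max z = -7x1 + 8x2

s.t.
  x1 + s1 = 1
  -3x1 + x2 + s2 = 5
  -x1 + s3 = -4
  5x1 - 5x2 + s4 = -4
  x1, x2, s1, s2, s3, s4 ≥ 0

Infeasible (no feasible solution exists)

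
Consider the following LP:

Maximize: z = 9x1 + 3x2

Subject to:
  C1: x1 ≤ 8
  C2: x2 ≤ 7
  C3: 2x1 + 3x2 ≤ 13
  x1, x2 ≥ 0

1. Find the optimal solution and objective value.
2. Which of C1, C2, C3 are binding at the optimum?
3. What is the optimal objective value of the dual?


1. x1 = 6.5, x2 = 0, z = 58.5
2. C3
3. 58.5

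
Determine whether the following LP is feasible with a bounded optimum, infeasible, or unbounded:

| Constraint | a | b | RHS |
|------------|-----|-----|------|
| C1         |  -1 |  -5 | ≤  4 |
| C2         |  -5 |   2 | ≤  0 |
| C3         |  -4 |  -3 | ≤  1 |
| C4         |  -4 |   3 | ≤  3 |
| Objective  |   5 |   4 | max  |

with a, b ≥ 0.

Unbounded (objective can increase without bound)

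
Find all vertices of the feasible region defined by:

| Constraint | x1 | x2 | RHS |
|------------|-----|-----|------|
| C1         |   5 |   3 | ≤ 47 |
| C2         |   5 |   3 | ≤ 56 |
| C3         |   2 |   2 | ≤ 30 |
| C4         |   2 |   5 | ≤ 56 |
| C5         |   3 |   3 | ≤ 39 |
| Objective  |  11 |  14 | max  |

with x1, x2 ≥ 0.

(0, 0), (9.4, 0), (4, 9), (3, 10), (0, 11.2)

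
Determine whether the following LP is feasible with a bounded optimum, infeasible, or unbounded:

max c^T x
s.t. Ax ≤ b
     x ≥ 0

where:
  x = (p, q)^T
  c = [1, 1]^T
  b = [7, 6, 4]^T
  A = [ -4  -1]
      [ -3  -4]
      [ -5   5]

Unbounded (objective can increase without bound)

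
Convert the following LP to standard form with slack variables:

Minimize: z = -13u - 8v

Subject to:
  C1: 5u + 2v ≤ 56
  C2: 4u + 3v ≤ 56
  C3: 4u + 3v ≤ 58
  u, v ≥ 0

min z = -13u - 8v

s.t.
  5u + 2v + s1 = 56
  4u + 3v + s2 = 56
  4u + 3v + s3 = 58
  u, v, s1, s2, s3 ≥ 0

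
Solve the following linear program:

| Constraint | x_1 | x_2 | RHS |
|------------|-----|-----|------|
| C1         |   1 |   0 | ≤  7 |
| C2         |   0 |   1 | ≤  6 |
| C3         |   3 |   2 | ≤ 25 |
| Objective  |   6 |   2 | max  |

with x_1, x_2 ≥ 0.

Evaluate the objective at each vertex of the feasible region:
  z(0, 0) = 0
  z(7, 0) = 42
  z(7, 2) = 46  ←
  z(4.333, 6) = 38
  z(0, 6) = 12
The maximum is at x_1 = 7, x_2 = 2.

x_1 = 7, x_2 = 2, z = 46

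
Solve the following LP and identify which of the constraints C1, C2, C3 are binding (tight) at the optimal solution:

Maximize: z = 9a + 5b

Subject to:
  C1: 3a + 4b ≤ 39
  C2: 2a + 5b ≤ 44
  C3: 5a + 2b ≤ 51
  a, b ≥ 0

At a = 9, b = 3, compute slack b - a·x for each constraint:
  C1: 39 − 39 = 0  (binding)
  C2: 44 − 33 = 11  (slack)
  C3: 51 − 51 = 0  (binding)

Optimal: a = 9, b = 3
Binding: C1, C3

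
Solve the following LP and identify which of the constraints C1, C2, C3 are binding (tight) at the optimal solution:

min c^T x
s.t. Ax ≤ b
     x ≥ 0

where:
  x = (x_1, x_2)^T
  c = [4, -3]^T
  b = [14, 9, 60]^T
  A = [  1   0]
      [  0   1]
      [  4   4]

At x_1 = 0, x_2 = 9, compute slack b - a·x for each constraint:
  C1: 14 − 0 = 14  (slack)
  C2: 9 − 9 = 0  (binding)
  C3: 60 − 36 = 24  (slack)

Optimal: x_1 = 0, x_2 = 9
Binding: C2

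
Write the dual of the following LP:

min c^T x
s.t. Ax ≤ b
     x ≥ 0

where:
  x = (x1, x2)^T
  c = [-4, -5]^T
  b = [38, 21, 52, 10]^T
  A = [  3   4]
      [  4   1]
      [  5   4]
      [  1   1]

Primal min cᵀx s.t. Ax ≤ b, x ≥ 0  →  Dual max −bᵀy s.t. Aᵀy ≥ −c, y ≥ 0.

Maximize: z = -38y1 - 21y2 - 52y3 - 10y4

Subject to:
  3y1 + 4y2 + 5y3 + y4 ≥ 4
  4y1 + y2 + 4y3 + y4 ≥ 5
  y1, y2, y3, y4 ≥ 0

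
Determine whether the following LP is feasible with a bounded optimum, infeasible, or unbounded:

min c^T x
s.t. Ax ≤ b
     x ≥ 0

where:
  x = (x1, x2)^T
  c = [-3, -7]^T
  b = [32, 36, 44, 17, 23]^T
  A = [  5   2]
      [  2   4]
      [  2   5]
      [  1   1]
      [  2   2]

Feasible with a bounded optimal solution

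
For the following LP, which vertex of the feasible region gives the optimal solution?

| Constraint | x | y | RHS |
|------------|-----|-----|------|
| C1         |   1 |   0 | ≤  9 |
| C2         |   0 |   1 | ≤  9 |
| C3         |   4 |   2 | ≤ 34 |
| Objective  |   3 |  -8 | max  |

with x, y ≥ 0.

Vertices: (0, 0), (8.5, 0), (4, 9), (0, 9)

Evaluate the objective at each vertex of the feasible region:
  z(0, 0) = 0
  z(8.5, 0) = 25.5  ←
  z(4, 9) = -60
  z(0, 9) = -72
The maximum is at x = 8.5, y = 0.

(8.5, 0)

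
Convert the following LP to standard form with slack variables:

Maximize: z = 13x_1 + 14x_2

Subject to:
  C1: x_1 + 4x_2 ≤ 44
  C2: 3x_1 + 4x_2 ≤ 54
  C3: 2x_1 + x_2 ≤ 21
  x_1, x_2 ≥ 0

max z = 13x_1 + 14x_2

s.t.
  x_1 + 4x_2 + s1 = 44
  3x_1 + 4x_2 + s2 = 54
  2x_1 + x_2 + s3 = 21
  x_1, x_2, s1, s2, s3 ≥ 0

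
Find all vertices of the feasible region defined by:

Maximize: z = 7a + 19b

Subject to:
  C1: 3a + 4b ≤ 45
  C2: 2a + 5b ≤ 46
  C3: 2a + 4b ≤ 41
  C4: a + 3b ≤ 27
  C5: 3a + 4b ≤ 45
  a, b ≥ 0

(0, 0), (15, 0), (5.857, 6.857), (3, 8), (0, 9)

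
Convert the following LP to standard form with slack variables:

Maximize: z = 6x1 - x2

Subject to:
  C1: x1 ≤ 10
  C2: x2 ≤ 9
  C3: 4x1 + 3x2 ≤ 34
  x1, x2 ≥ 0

max z = 6x1 - x2

s.t.
  x1 + s1 = 10
  x2 + s2 = 9
  4x1 + 3x2 + s3 = 34
  x1, x2, s1, s2, s3 ≥ 0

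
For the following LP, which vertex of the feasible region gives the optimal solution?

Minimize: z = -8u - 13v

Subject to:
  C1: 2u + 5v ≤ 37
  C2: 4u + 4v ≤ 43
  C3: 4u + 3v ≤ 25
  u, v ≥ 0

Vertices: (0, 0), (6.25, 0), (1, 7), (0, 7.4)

Evaluate the objective at each vertex of the feasible region:
  z(0, 0) = 0
  z(6.25, 0) = -50
  z(1, 7) = -99  ←
  z(0, 7.4) = -96.2
The minimum is at u = 1, v = 7.

(1, 7)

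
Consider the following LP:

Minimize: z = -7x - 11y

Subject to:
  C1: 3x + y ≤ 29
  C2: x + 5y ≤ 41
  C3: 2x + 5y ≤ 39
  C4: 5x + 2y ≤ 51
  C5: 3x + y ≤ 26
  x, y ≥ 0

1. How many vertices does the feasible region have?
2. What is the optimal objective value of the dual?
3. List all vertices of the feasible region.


1. 4
2. -104
3. (0, 0), (8.667, 0), (7, 5), (0, 7.8)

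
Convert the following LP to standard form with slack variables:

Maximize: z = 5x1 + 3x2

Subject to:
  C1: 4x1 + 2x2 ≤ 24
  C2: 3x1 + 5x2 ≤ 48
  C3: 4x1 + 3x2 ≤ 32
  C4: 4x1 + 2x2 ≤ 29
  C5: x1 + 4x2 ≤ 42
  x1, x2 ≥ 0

max z = 5x1 + 3x2

s.t.
  4x1 + 2x2 + s1 = 24
  3x1 + 5x2 + s2 = 48
  4x1 + 3x2 + s3 = 32
  4x1 + 2x2 + s4 = 29
  x1 + 4x2 + s5 = 42
  x1, x2, s1, s2, s3, s4, s5 ≥ 0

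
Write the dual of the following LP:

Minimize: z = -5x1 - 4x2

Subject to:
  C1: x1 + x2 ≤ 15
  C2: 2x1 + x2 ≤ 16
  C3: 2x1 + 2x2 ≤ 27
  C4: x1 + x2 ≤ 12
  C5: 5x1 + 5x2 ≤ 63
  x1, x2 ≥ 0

Primal min cᵀx s.t. Ax ≤ b, x ≥ 0  →  Dual max −bᵀy s.t. Aᵀy ≥ −c, y ≥ 0.

Maximize: z = -15y1 - 16y2 - 27y3 - 12y4 - 63y5

Subject to:
  y1 + 2y2 + 2y3 + y4 + 5y5 ≥ 5
  y1 + y2 + 2y3 + y4 + 5y5 ≥ 4
  y1, y2, y3, y4, y5 ≥ 0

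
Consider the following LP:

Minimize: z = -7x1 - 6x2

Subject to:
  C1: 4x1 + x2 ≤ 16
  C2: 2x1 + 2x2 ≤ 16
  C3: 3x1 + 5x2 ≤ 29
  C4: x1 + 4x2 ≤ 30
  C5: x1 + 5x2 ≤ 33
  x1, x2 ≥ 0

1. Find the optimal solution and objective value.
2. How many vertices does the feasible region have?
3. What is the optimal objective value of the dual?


1. x1 = 3, x2 = 4, z = -45
2. 4
3. -45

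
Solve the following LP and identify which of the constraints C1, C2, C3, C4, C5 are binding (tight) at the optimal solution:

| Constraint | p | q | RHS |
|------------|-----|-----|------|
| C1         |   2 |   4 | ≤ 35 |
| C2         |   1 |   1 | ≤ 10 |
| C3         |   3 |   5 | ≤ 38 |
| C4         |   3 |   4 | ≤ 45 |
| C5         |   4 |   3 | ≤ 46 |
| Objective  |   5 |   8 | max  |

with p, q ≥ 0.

At p = 6, q = 4, compute slack b - a·x for each constraint:
  C1: 35 − 28 = 7  (slack)
  C2: 10 − 10 = 0  (binding)
  C3: 38 − 38 = 0  (binding)
  C4: 45 − 34 = 11  (slack)
  C5: 46 − 36 = 10  (slack)

Optimal: p = 6, q = 4
Binding: C2, C3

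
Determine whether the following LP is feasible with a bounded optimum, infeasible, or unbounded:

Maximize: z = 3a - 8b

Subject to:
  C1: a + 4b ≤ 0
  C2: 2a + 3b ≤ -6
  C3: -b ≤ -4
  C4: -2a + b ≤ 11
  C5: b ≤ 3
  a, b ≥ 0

Infeasible (no feasible solution exists)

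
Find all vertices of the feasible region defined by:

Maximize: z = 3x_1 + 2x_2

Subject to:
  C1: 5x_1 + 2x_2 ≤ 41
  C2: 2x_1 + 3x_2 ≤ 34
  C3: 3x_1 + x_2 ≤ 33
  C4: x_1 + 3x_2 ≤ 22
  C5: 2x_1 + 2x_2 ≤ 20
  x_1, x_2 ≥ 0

(0, 0), (8.2, 0), (7, 3), (4, 6), (0, 7.333)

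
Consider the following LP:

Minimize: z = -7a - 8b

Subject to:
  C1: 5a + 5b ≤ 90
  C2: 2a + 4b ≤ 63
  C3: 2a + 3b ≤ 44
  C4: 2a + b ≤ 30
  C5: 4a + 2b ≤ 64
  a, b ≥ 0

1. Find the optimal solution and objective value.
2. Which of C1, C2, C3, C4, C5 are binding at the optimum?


1. a = 10, b = 8, z = -134
2. C1, C3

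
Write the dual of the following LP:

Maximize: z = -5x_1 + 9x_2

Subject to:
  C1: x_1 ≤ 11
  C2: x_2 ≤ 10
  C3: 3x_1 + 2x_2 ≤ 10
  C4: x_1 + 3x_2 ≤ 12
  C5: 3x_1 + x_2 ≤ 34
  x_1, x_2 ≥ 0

Primal max cᵀx s.t. Ax ≤ b, x ≥ 0  →  Dual min bᵀy s.t. Aᵀy ≥ c, y ≥ 0.

Minimize: z = 11y1 + 10y2 + 10y3 + 12y4 + 34y5

Subject to:
  y1 + 3y3 + y4 + 3y5 ≥ -5
  y2 + 2y3 + 3y4 + y5 ≥ 9
  y1, y2, y3, y4, y5 ≥ 0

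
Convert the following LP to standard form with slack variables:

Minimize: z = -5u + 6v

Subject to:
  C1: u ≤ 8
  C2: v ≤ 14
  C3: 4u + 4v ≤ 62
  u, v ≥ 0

min z = -5u + 6v

s.t.
  u + s1 = 8
  v + s2 = 14
  4u + 4v + s3 = 62
  u, v, s1, s2, s3 ≥ 0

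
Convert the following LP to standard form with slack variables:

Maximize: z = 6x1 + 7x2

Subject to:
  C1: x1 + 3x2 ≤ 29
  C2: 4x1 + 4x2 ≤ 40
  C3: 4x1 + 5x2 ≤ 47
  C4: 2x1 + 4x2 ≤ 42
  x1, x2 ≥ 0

max z = 6x1 + 7x2

s.t.
  x1 + 3x2 + s1 = 29
  4x1 + 4x2 + s2 = 40
  4x1 + 5x2 + s3 = 47
  2x1 + 4x2 + s4 = 42
  x1, x2, s1, s2, s3, s4 ≥ 0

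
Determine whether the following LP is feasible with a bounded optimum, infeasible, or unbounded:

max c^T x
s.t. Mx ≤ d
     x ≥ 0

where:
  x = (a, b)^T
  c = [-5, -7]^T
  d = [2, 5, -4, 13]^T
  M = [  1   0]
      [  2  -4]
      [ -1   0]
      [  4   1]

Infeasible (no feasible solution exists)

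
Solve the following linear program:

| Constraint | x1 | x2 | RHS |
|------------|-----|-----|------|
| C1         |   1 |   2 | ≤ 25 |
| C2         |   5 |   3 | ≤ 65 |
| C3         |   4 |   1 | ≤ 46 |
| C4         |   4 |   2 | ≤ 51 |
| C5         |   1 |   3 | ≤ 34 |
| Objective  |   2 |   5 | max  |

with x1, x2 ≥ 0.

Evaluate the objective at each vertex of the feasible region:
  z(0, 0) = 0
  z(11.5, 0) = 23
  z(10.43, 4.286) = 42.29
  z(7.857, 8.571) = 58.57
  z(7, 9) = 59  ←
  z(0, 11.33) = 56.67
The maximum is at x1 = 7, x2 = 9.

x1 = 7, x2 = 9, z = 59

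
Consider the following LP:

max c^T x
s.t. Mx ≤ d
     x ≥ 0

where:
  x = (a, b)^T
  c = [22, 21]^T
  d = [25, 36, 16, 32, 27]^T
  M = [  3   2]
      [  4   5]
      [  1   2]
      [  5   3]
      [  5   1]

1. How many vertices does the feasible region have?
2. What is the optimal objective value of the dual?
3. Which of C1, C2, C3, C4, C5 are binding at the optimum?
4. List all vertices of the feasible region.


1. 5
2. 172
3. C2, C4
4. (0, 0), (5.4, 0), (4.9, 2.5), (4, 4), (0, 7.2)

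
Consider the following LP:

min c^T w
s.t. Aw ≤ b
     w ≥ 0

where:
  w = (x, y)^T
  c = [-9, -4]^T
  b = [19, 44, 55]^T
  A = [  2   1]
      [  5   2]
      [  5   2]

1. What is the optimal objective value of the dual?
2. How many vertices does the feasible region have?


1. -82
2. 4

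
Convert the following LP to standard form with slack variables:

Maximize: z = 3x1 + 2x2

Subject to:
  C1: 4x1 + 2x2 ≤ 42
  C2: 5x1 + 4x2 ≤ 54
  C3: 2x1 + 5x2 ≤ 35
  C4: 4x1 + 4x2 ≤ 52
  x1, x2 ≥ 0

max z = 3x1 + 2x2

s.t.
  4x1 + 2x2 + s1 = 42
  5x1 + 4x2 + s2 = 54
  2x1 + 5x2 + s3 = 35
  4x1 + 4x2 + s4 = 52
  x1, x2, s1, s2, s3, s4 ≥ 0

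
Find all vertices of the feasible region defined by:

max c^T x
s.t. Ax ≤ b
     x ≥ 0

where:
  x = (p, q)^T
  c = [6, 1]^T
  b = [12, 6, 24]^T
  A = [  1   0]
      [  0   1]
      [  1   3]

(0, 0), (12, 0), (12, 4), (6, 6), (0, 6)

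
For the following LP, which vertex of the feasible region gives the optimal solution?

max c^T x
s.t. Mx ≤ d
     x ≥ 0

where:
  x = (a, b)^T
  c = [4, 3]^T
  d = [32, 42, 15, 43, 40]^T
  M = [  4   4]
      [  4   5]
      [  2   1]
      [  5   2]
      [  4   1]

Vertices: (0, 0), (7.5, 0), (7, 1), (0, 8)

Evaluate the objective at each vertex of the feasible region:
  z(0, 0) = 0
  z(7.5, 0) = 30
  z(7, 1) = 31  ←
  z(0, 8) = 24
The maximum is at a = 7, b = 1.

(7, 1)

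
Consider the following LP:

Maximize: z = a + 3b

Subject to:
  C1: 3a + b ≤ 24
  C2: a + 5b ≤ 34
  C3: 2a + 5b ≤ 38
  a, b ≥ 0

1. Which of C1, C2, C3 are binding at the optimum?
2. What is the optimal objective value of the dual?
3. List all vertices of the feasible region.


1. C2, C3
2. 22
3. (0, 0), (8, 0), (6.308, 5.077), (4, 6), (0, 6.8)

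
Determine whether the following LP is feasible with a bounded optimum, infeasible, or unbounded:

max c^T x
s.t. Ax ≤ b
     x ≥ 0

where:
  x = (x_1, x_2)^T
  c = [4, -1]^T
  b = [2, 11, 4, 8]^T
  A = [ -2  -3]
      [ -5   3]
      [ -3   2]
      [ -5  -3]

Unbounded (objective can increase without bound)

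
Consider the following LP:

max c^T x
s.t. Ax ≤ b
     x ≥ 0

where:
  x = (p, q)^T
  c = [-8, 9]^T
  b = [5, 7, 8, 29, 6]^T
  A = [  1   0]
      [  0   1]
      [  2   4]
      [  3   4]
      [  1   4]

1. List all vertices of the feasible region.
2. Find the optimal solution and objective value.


1. (0, 0), (4, 0), (2, 1), (0, 1.5)
2. p = 0, q = 1.5, z = 13.5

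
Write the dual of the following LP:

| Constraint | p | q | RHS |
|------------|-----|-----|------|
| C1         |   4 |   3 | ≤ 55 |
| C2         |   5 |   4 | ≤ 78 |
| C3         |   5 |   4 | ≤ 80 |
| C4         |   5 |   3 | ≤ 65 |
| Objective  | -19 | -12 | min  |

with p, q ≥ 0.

Primal min cᵀx s.t. Ax ≤ b, x ≥ 0  →  Dual max −bᵀy s.t. Aᵀy ≥ −c, y ≥ 0.

Maximize: z = -55y1 - 78y2 - 80y3 - 65y4

Subject to:
  4y1 + 5y2 + 5y3 + 5y4 ≥ 19
  3y1 + 4y2 + 4y3 + 3y4 ≥ 12
  y1, y2, y3, y4 ≥ 0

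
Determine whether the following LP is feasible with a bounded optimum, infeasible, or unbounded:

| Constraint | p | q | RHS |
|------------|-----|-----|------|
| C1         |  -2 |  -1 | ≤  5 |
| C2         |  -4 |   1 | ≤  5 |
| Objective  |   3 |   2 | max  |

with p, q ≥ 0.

Unbounded (objective can increase without bound)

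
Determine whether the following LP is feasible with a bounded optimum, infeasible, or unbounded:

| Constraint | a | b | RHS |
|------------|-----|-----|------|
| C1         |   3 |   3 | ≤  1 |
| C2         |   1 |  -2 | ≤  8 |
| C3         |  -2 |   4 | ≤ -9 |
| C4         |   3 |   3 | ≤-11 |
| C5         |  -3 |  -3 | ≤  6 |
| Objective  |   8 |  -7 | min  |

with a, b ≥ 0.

Infeasible (no feasible solution exists)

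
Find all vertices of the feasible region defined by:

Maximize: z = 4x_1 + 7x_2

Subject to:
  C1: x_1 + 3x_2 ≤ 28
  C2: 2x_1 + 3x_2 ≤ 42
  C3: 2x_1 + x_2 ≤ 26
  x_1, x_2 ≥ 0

(0, 0), (13, 0), (10, 6), (0, 9.333)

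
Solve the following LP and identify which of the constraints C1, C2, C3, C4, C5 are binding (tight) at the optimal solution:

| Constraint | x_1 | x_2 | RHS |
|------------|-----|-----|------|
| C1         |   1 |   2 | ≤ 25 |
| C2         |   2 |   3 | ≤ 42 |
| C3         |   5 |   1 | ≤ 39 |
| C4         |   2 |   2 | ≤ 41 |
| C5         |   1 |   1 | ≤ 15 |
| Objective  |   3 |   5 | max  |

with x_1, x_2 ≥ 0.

At x_1 = 5, x_2 = 10, compute slack b - a·x for each constraint:
  C1: 25 − 25 = 0  (binding)
  C2: 42 − 40 = 2  (slack)
  C3: 39 − 35 = 4  (slack)
  C4: 41 − 30 = 11  (slack)
  C5: 15 − 15 = 0  (binding)

Optimal: x_1 = 5, x_2 = 10
Binding: C1, C5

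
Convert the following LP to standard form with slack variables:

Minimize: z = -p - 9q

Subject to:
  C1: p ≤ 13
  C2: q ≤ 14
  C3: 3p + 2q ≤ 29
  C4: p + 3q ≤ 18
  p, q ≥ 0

min z = -p - 9q

s.t.
  p + s1 = 13
  q + s2 = 14
  3p + 2q + s3 = 29
  p + 3q + s4 = 18
  p, q, s1, s2, s3, s4 ≥ 0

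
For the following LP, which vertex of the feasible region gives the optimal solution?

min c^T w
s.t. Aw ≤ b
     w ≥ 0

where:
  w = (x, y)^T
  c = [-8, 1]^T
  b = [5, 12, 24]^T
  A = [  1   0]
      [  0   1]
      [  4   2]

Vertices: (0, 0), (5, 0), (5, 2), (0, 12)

Evaluate the objective at each vertex of the feasible region:
  z(0, 0) = 0
  z(5, 0) = -40  ←
  z(5, 2) = -38
  z(0, 12) = 12
The minimum is at x = 5, y = 0.

(5, 0)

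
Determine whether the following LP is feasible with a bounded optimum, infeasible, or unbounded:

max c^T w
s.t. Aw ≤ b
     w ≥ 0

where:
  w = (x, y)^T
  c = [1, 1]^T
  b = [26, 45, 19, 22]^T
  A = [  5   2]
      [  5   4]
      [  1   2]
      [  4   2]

Feasible with a bounded optimal solution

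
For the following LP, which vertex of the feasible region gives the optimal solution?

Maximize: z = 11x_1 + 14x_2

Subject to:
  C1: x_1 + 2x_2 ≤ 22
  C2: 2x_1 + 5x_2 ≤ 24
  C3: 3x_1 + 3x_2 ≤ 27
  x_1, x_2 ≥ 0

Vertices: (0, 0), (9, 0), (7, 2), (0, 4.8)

Evaluate the objective at each vertex of the feasible region:
  z(0, 0) = 0
  z(9, 0) = 99
  z(7, 2) = 105  ←
  z(0, 4.8) = 67.2
The maximum is at x_1 = 7, x_2 = 2.

(7, 2)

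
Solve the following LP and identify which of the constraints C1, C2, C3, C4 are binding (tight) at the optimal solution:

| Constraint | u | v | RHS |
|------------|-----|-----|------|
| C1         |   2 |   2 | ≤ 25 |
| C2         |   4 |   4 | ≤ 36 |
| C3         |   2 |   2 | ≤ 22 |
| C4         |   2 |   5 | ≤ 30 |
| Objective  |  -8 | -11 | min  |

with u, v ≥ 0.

At u = 5, v = 4, compute slack b - a·x for each constraint:
  C1: 25 − 18 = 7  (slack)
  C2: 36 − 36 = 0  (binding)
  C3: 22 − 18 = 4  (slack)
  C4: 30 − 30 = 0  (binding)

Optimal: u = 5, v = 4
Binding: C2, C4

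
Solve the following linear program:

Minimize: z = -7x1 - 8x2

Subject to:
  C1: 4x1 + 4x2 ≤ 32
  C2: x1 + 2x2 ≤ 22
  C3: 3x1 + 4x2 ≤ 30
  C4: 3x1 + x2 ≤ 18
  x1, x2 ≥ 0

Evaluate the objective at each vertex of the feasible region:
  z(0, 0) = 0
  z(6, 0) = -42
  z(5, 3) = -59
  z(2, 6) = -62  ←
  z(0, 7.5) = -60
The minimum is at x1 = 2, x2 = 6.

x1 = 2, x2 = 6, z = -62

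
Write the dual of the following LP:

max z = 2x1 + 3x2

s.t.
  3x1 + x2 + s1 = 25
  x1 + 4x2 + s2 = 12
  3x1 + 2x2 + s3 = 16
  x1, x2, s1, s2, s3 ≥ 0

Primal max cᵀx s.t. Ax ≤ b, x ≥ 0  →  Dual min bᵀy s.t. Aᵀy ≥ c, y ≥ 0.

Minimize: z = 25y1 + 12y2 + 16y3

Subject to:
  3y1 + y2 + 3y3 ≥ 2
  y1 + 4y2 + 2y3 ≥ 3
  y1, y2, y3 ≥ 0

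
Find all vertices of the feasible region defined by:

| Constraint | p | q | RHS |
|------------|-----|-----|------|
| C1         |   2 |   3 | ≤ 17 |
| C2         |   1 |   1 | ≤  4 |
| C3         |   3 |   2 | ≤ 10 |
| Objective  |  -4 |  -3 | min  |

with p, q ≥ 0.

(0, 0), (3.333, 0), (2, 2), (0, 4)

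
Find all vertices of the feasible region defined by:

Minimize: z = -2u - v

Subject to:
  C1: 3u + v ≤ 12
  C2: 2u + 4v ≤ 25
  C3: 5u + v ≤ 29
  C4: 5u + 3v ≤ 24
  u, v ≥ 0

(0, 0), (4, 0), (3, 3), (1.5, 5.5), (0, 6.25)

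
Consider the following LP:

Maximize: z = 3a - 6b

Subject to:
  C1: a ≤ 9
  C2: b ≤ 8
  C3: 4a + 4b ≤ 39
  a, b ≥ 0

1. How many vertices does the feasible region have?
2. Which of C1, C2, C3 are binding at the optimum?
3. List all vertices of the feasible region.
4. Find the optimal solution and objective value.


1. 5
2. C1
3. (0, 0), (9, 0), (9, 0.75), (1.75, 8), (0, 8)
4. a = 9, b = 0, z = 27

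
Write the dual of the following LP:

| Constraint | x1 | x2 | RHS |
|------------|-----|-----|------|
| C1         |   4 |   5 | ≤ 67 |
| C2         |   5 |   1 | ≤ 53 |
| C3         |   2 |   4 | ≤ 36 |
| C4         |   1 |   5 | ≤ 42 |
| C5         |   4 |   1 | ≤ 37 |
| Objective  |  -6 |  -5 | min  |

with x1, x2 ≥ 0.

Primal min cᵀx s.t. Ax ≤ b, x ≥ 0  →  Dual max −bᵀy s.t. Aᵀy ≥ −c, y ≥ 0.

Maximize: z = -67y1 - 53y2 - 36y3 - 42y4 - 37y5

Subject to:
  4y1 + 5y2 + 2y3 + y4 + 4y5 ≥ 6
  5y1 + y2 + 4y3 + 5y4 + y5 ≥ 5
  y1, y2, y3, y4, y5 ≥ 0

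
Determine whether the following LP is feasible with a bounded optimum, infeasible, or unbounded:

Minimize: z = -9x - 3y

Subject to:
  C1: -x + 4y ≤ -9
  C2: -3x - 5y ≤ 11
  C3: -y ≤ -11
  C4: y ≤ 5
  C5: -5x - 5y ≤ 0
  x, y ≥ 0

Infeasible (no feasible solution exists)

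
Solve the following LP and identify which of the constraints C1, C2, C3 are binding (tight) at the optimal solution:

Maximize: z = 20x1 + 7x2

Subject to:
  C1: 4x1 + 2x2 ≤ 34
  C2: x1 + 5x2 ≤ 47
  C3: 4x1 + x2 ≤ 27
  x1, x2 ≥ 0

At x1 = 5, x2 = 7, compute slack b - a·x for each constraint:
  C1: 34 − 34 = 0  (binding)
  C2: 47 − 40 = 7  (slack)
  C3: 27 − 27 = 0  (binding)

Optimal: x1 = 5, x2 = 7
Binding: C1, C3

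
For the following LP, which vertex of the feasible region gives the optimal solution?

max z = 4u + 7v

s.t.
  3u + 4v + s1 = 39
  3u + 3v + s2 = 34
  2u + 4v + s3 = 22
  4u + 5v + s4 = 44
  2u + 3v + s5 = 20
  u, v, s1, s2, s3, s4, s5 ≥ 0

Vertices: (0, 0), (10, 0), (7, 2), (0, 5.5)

Evaluate the objective at each vertex of the feasible region:
  z(0, 0) = 0
  z(10, 0) = 40
  z(7, 2) = 42  ←
  z(0, 5.5) = 38.5
The maximum is at u = 7, v = 2.

(7, 2)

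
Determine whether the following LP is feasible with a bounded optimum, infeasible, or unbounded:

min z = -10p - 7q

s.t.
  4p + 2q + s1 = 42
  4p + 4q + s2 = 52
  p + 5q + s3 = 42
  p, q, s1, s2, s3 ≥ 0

Feasible with a bounded optimal solution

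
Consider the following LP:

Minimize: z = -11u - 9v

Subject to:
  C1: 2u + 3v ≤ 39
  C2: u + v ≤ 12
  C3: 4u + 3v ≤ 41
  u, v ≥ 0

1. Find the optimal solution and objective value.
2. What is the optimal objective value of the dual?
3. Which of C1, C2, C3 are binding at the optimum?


1. u = 5, v = 7, z = -118
2. -118
3. C2, C3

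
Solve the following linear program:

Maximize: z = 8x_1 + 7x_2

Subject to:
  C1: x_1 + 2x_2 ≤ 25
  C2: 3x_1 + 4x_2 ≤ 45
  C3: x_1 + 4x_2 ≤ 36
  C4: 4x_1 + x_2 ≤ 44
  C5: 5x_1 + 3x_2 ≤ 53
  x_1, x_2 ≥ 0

Evaluate the objective at each vertex of the feasible region:
  z(0, 0) = 0
  z(10.6, 0) = 84.8
  z(7, 6) = 98  ←
  z(4.5, 7.875) = 91.12
  z(0, 9) = 63
The maximum is at x_1 = 7, x_2 = 6.

x_1 = 7, x_2 = 6, z = 98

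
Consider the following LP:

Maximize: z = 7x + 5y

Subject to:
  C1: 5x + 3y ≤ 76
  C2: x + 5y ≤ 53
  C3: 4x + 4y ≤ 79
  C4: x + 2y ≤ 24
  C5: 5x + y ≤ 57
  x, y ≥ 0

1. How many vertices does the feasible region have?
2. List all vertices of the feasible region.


1. 5
2. (0, 0), (11.4, 0), (10, 7), (4.667, 9.667), (0, 10.6)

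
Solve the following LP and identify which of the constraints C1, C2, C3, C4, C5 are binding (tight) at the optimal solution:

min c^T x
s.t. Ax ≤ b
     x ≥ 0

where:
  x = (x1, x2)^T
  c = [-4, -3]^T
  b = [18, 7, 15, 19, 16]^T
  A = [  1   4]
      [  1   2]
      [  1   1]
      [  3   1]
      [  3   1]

At x1 = 5, x2 = 1, compute slack b - a·x for each constraint:
  C1: 18 − 9 = 9  (slack)
  C2: 7 − 7 = 0  (binding)
  C3: 15 − 6 = 9  (slack)
  C4: 19 − 16 = 3  (slack)
  C5: 16 − 16 = 0  (binding)

Optimal: x1 = 5, x2 = 1
Binding: C2, C5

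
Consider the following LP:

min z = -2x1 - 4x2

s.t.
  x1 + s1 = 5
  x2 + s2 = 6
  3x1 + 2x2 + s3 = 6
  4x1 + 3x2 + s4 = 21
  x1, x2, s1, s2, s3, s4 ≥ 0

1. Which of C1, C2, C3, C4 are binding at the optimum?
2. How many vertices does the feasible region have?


1. C3
2. 3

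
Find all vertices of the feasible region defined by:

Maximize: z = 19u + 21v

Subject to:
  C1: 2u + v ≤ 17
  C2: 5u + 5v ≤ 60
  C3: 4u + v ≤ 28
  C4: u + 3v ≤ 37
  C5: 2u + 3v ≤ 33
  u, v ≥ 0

(0, 0), (7, 0), (5.5, 6), (5, 7), (3, 9), (0, 11)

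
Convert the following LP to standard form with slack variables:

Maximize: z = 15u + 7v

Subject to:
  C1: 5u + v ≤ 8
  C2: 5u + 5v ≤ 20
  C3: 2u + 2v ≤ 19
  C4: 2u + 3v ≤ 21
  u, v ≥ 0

max z = 15u + 7v

s.t.
  5u + v + s1 = 8
  5u + 5v + s2 = 20
  2u + 2v + s3 = 19
  2u + 3v + s4 = 21
  u, v, s1, s2, s3, s4 ≥ 0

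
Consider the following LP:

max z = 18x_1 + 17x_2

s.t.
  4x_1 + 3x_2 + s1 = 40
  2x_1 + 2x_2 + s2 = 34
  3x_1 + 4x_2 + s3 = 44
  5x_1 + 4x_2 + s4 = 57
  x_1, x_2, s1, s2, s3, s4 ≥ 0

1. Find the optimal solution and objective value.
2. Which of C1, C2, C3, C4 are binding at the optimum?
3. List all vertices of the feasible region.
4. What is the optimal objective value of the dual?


1. x_1 = 4, x_2 = 8, z = 208
2. C1, C3
3. (0, 0), (10, 0), (4, 8), (0, 11)
4. 208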